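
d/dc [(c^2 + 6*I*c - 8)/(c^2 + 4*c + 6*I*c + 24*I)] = (4*c^2 + c*(16 + 48*I) - 112 + 48*I)/(c^4 + c^3*(8 + 12*I) + c^2*(-20 + 96*I) + c*(-288 + 192*I) - 576)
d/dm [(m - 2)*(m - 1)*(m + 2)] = 3*m^2 - 2*m - 4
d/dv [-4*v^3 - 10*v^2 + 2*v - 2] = -12*v^2 - 20*v + 2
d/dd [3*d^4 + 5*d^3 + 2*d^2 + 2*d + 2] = 12*d^3 + 15*d^2 + 4*d + 2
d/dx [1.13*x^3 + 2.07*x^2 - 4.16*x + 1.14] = 3.39*x^2 + 4.14*x - 4.16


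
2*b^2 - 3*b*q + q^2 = (-2*b + q)*(-b + q)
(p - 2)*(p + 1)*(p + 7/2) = p^3 + 5*p^2/2 - 11*p/2 - 7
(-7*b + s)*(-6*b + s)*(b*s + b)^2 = 42*b^4*s^2 + 84*b^4*s + 42*b^4 - 13*b^3*s^3 - 26*b^3*s^2 - 13*b^3*s + b^2*s^4 + 2*b^2*s^3 + b^2*s^2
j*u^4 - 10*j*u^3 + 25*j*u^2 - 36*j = (u - 6)*(u - 3)*(u - 2)*(j*u + j)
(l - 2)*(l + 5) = l^2 + 3*l - 10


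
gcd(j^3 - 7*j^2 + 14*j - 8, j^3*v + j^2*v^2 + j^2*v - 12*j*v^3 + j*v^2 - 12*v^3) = 1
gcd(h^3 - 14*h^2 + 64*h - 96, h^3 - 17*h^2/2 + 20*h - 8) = h^2 - 8*h + 16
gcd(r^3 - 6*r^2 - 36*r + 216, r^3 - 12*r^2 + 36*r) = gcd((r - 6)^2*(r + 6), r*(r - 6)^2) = r^2 - 12*r + 36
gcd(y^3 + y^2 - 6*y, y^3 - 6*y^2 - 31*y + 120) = 1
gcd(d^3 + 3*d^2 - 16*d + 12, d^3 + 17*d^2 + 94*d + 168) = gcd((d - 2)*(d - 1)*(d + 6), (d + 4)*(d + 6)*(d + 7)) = d + 6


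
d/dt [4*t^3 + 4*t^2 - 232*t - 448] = 12*t^2 + 8*t - 232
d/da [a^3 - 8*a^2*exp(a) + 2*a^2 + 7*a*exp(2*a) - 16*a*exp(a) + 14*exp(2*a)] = -8*a^2*exp(a) + 3*a^2 + 14*a*exp(2*a) - 32*a*exp(a) + 4*a + 35*exp(2*a) - 16*exp(a)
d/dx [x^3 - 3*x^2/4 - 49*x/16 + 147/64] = 3*x^2 - 3*x/2 - 49/16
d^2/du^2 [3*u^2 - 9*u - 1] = 6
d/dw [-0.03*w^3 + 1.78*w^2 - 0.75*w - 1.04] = -0.09*w^2 + 3.56*w - 0.75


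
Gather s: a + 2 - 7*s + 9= a - 7*s + 11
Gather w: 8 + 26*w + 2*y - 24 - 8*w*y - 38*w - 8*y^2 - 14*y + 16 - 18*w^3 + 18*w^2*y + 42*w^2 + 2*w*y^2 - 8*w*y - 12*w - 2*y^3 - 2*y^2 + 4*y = -18*w^3 + w^2*(18*y + 42) + w*(2*y^2 - 16*y - 24) - 2*y^3 - 10*y^2 - 8*y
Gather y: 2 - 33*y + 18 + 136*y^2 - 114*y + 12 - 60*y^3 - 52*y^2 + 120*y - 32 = -60*y^3 + 84*y^2 - 27*y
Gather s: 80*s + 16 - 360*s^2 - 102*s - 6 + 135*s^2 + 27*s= -225*s^2 + 5*s + 10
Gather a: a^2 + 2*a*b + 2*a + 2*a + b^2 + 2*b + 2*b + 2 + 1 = a^2 + a*(2*b + 4) + b^2 + 4*b + 3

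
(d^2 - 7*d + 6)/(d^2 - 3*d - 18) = (d - 1)/(d + 3)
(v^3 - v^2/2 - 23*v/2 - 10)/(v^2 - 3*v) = (2*v^3 - v^2 - 23*v - 20)/(2*v*(v - 3))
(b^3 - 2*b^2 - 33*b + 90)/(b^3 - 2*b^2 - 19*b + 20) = (b^2 + 3*b - 18)/(b^2 + 3*b - 4)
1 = 1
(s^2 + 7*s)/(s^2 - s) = (s + 7)/(s - 1)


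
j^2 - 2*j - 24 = (j - 6)*(j + 4)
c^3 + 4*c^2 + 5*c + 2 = (c + 1)^2*(c + 2)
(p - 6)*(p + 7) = p^2 + p - 42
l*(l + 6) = l^2 + 6*l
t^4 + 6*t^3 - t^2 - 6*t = t*(t - 1)*(t + 1)*(t + 6)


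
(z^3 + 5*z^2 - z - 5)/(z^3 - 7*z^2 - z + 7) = (z + 5)/(z - 7)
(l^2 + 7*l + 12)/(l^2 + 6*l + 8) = (l + 3)/(l + 2)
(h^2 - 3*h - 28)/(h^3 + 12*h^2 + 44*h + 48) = (h - 7)/(h^2 + 8*h + 12)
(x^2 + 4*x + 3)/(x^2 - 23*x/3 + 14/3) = 3*(x^2 + 4*x + 3)/(3*x^2 - 23*x + 14)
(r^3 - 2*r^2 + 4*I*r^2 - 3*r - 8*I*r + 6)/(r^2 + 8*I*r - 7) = (r^2 + r*(-2 + 3*I) - 6*I)/(r + 7*I)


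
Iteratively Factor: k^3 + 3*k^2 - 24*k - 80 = (k + 4)*(k^2 - k - 20) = (k + 4)^2*(k - 5)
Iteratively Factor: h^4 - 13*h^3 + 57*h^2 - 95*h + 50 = (h - 5)*(h^3 - 8*h^2 + 17*h - 10) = (h - 5)*(h - 1)*(h^2 - 7*h + 10) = (h - 5)*(h - 2)*(h - 1)*(h - 5)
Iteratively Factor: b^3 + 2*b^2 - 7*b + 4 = (b - 1)*(b^2 + 3*b - 4) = (b - 1)*(b + 4)*(b - 1)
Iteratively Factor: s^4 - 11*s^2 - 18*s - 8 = (s + 2)*(s^3 - 2*s^2 - 7*s - 4) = (s + 1)*(s + 2)*(s^2 - 3*s - 4) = (s + 1)^2*(s + 2)*(s - 4)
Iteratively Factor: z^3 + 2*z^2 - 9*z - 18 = (z + 3)*(z^2 - z - 6) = (z + 2)*(z + 3)*(z - 3)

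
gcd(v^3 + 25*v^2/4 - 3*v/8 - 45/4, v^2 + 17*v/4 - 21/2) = v + 6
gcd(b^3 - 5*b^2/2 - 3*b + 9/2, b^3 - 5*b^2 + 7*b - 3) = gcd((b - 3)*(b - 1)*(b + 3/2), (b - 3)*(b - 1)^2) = b^2 - 4*b + 3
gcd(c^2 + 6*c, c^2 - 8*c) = c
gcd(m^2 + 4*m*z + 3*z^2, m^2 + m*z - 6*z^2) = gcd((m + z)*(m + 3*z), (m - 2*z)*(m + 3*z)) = m + 3*z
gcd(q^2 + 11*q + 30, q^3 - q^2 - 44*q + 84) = 1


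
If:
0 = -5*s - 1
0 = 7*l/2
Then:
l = 0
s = -1/5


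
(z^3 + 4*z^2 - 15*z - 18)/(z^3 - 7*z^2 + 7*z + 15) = (z + 6)/(z - 5)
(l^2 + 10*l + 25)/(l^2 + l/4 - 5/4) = 4*(l^2 + 10*l + 25)/(4*l^2 + l - 5)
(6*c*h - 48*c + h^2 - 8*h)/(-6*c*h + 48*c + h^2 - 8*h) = (-6*c - h)/(6*c - h)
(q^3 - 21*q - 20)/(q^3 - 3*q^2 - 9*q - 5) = (q + 4)/(q + 1)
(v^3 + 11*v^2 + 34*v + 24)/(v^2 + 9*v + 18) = (v^2 + 5*v + 4)/(v + 3)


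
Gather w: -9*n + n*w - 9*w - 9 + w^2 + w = -9*n + w^2 + w*(n - 8) - 9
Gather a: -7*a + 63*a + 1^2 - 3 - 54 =56*a - 56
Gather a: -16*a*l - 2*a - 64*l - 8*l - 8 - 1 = a*(-16*l - 2) - 72*l - 9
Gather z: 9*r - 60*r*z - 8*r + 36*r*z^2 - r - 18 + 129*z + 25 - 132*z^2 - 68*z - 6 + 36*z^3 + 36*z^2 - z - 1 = 36*z^3 + z^2*(36*r - 96) + z*(60 - 60*r)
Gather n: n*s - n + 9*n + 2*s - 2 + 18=n*(s + 8) + 2*s + 16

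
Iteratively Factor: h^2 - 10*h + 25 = (h - 5)*(h - 5)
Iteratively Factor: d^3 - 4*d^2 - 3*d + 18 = (d - 3)*(d^2 - d - 6) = (d - 3)^2*(d + 2)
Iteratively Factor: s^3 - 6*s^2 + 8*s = (s - 4)*(s^2 - 2*s) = (s - 4)*(s - 2)*(s)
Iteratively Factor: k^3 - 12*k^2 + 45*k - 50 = (k - 5)*(k^2 - 7*k + 10) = (k - 5)*(k - 2)*(k - 5)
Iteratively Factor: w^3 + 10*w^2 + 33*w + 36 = (w + 3)*(w^2 + 7*w + 12) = (w + 3)*(w + 4)*(w + 3)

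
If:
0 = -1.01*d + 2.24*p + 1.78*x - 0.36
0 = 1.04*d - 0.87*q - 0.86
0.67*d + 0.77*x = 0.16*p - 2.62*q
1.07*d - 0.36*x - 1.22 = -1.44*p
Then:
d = 0.67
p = 0.37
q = -0.18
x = 0.11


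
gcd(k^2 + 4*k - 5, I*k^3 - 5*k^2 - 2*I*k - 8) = 1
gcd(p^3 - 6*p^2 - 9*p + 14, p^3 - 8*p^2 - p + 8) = p - 1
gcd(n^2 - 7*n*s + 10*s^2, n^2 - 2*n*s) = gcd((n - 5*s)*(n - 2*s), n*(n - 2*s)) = -n + 2*s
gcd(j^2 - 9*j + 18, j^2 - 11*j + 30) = j - 6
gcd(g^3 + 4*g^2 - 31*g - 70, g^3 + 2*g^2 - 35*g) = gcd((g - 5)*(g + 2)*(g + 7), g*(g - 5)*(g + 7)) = g^2 + 2*g - 35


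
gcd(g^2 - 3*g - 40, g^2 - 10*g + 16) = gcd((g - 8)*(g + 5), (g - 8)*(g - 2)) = g - 8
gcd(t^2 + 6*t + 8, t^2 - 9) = 1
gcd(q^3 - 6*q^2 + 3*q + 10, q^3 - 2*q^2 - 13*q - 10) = q^2 - 4*q - 5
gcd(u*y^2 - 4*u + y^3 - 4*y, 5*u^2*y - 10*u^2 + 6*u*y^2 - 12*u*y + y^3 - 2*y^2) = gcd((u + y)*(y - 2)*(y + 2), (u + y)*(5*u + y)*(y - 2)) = u*y - 2*u + y^2 - 2*y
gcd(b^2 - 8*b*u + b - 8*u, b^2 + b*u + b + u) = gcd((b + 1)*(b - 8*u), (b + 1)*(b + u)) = b + 1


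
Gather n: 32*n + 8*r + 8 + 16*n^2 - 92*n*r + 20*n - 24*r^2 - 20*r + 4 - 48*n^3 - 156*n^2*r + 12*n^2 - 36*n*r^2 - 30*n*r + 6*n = -48*n^3 + n^2*(28 - 156*r) + n*(-36*r^2 - 122*r + 58) - 24*r^2 - 12*r + 12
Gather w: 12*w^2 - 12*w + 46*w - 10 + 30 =12*w^2 + 34*w + 20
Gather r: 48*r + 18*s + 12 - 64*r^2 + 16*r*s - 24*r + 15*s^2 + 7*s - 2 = -64*r^2 + r*(16*s + 24) + 15*s^2 + 25*s + 10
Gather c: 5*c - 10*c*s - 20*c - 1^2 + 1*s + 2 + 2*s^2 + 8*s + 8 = c*(-10*s - 15) + 2*s^2 + 9*s + 9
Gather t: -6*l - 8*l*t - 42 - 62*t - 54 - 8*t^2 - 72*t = -6*l - 8*t^2 + t*(-8*l - 134) - 96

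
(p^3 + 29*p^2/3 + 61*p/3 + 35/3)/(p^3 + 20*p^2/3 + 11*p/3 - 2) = (3*p^2 + 26*p + 35)/(3*p^2 + 17*p - 6)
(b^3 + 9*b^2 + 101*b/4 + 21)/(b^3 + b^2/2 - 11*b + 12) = (4*b^2 + 20*b + 21)/(2*(2*b^2 - 7*b + 6))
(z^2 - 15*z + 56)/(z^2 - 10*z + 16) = (z - 7)/(z - 2)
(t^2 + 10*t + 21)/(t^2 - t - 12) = (t + 7)/(t - 4)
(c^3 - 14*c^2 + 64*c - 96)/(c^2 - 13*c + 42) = (c^2 - 8*c + 16)/(c - 7)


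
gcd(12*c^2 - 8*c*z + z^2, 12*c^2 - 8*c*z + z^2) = 12*c^2 - 8*c*z + z^2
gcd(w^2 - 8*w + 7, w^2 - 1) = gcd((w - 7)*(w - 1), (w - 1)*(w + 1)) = w - 1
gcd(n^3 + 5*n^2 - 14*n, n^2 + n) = n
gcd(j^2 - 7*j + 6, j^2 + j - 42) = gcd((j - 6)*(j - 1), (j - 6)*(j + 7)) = j - 6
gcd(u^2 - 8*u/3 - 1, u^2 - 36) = 1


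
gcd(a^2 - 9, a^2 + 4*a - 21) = a - 3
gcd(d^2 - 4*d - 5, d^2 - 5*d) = d - 5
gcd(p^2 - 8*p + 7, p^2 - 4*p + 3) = p - 1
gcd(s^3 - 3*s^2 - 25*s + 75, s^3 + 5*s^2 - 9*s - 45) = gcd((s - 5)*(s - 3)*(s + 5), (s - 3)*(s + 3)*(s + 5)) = s^2 + 2*s - 15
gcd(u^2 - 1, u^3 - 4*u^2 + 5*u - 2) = u - 1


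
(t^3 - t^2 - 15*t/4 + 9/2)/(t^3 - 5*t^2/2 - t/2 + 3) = (t^2 + t/2 - 3)/(t^2 - t - 2)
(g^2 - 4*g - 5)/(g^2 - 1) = (g - 5)/(g - 1)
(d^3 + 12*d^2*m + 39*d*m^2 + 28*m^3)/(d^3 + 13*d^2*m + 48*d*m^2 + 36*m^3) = (d^2 + 11*d*m + 28*m^2)/(d^2 + 12*d*m + 36*m^2)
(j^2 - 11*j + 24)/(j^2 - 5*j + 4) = (j^2 - 11*j + 24)/(j^2 - 5*j + 4)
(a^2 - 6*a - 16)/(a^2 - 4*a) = (a^2 - 6*a - 16)/(a*(a - 4))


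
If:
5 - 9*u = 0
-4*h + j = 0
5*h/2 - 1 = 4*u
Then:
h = 58/45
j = 232/45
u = 5/9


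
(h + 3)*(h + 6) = h^2 + 9*h + 18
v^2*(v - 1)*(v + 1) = v^4 - v^2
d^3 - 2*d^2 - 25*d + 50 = (d - 5)*(d - 2)*(d + 5)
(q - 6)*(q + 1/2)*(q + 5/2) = q^3 - 3*q^2 - 67*q/4 - 15/2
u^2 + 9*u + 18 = (u + 3)*(u + 6)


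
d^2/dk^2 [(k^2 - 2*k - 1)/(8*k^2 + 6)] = (-32*k^3 - 84*k^2 + 72*k + 21)/(64*k^6 + 144*k^4 + 108*k^2 + 27)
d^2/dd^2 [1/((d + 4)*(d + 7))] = 2*((d + 4)^2 + (d + 4)*(d + 7) + (d + 7)^2)/((d + 4)^3*(d + 7)^3)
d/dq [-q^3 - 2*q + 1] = -3*q^2 - 2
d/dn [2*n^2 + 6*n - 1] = 4*n + 6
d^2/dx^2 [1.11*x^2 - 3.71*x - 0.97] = 2.22000000000000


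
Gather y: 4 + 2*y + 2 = 2*y + 6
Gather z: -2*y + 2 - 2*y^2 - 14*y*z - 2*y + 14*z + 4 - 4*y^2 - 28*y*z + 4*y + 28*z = -6*y^2 + z*(42 - 42*y) + 6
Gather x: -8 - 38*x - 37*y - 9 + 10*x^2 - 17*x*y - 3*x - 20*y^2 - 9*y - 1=10*x^2 + x*(-17*y - 41) - 20*y^2 - 46*y - 18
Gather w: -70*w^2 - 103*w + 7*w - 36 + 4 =-70*w^2 - 96*w - 32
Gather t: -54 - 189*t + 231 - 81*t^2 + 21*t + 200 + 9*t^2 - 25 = -72*t^2 - 168*t + 352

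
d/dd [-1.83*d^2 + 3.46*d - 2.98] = 3.46 - 3.66*d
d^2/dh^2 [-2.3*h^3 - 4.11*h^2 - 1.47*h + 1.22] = -13.8*h - 8.22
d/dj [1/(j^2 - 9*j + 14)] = (9 - 2*j)/(j^2 - 9*j + 14)^2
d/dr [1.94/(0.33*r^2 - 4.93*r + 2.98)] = (9.5642 - 1.2804*r)/(0.33*r^2 - 4.93*r + 2.98)^2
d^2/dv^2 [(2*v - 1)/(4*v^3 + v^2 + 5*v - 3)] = 2*((2*v - 1)*(12*v^2 + 2*v + 5)^2 - (24*v^2 + 4*v + (2*v - 1)*(12*v + 1) + 10)*(4*v^3 + v^2 + 5*v - 3))/(4*v^3 + v^2 + 5*v - 3)^3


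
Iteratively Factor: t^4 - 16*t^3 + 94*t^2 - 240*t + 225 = (t - 3)*(t^3 - 13*t^2 + 55*t - 75) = (t - 3)^2*(t^2 - 10*t + 25) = (t - 5)*(t - 3)^2*(t - 5)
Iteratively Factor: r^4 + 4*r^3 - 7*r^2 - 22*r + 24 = (r - 2)*(r^3 + 6*r^2 + 5*r - 12) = (r - 2)*(r + 4)*(r^2 + 2*r - 3) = (r - 2)*(r + 3)*(r + 4)*(r - 1)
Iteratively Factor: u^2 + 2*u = (u)*(u + 2)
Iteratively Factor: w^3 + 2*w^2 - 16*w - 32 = (w + 2)*(w^2 - 16) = (w - 4)*(w + 2)*(w + 4)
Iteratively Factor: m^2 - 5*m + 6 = (m - 2)*(m - 3)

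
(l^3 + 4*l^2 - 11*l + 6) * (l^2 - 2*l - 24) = l^5 + 2*l^4 - 43*l^3 - 68*l^2 + 252*l - 144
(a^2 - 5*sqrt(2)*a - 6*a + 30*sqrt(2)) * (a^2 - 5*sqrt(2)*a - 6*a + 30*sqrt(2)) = a^4 - 10*sqrt(2)*a^3 - 12*a^3 + 86*a^2 + 120*sqrt(2)*a^2 - 600*a - 360*sqrt(2)*a + 1800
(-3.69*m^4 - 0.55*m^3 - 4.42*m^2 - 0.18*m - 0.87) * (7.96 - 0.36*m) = 1.3284*m^5 - 29.1744*m^4 - 2.7868*m^3 - 35.1184*m^2 - 1.1196*m - 6.9252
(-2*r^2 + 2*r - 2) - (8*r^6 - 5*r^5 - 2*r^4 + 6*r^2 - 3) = -8*r^6 + 5*r^5 + 2*r^4 - 8*r^2 + 2*r + 1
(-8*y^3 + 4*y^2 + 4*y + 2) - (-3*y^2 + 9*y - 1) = -8*y^3 + 7*y^2 - 5*y + 3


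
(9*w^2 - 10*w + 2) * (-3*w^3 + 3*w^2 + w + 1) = -27*w^5 + 57*w^4 - 27*w^3 + 5*w^2 - 8*w + 2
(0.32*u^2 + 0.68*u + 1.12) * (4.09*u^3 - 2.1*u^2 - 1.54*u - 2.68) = 1.3088*u^5 + 2.1092*u^4 + 2.66*u^3 - 4.2568*u^2 - 3.5472*u - 3.0016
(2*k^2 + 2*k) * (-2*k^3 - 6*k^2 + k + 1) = -4*k^5 - 16*k^4 - 10*k^3 + 4*k^2 + 2*k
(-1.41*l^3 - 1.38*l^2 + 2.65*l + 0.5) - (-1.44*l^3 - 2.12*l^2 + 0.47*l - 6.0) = 0.03*l^3 + 0.74*l^2 + 2.18*l + 6.5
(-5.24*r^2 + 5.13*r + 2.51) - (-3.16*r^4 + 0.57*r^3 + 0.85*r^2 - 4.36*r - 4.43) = 3.16*r^4 - 0.57*r^3 - 6.09*r^2 + 9.49*r + 6.94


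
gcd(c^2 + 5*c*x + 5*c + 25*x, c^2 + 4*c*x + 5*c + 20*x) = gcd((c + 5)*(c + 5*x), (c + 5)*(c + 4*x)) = c + 5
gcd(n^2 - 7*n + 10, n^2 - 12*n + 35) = n - 5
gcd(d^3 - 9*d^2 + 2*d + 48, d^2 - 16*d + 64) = d - 8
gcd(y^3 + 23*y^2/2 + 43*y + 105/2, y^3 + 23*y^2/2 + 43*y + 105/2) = y^3 + 23*y^2/2 + 43*y + 105/2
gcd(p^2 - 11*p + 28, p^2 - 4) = 1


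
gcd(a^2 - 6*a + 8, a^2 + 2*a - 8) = a - 2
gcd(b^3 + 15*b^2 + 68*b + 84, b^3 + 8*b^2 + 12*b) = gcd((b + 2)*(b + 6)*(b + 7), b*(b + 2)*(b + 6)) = b^2 + 8*b + 12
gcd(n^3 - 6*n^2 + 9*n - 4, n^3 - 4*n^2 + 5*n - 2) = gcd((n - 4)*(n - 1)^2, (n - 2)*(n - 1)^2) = n^2 - 2*n + 1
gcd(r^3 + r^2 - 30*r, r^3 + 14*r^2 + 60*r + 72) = r + 6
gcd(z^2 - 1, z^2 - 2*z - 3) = z + 1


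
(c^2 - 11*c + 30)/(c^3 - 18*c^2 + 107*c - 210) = 1/(c - 7)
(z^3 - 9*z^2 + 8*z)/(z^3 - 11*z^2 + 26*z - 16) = z/(z - 2)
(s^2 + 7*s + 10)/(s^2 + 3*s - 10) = (s + 2)/(s - 2)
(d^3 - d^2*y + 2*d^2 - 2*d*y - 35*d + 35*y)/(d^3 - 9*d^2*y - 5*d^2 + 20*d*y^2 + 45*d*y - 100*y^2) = (d^2 - d*y + 7*d - 7*y)/(d^2 - 9*d*y + 20*y^2)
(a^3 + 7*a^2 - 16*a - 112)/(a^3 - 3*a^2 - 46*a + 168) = (a + 4)/(a - 6)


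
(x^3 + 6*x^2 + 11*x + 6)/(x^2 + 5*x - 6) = (x^3 + 6*x^2 + 11*x + 6)/(x^2 + 5*x - 6)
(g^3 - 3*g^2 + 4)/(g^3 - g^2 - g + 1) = (g^2 - 4*g + 4)/(g^2 - 2*g + 1)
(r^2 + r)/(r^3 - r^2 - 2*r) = 1/(r - 2)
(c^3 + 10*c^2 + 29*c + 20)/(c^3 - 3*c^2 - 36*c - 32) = (c + 5)/(c - 8)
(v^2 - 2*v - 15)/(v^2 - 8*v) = (v^2 - 2*v - 15)/(v*(v - 8))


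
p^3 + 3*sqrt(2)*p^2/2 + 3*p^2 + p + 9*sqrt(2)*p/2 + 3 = (p + 3)*(p + sqrt(2)/2)*(p + sqrt(2))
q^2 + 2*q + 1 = (q + 1)^2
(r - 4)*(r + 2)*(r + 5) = r^3 + 3*r^2 - 18*r - 40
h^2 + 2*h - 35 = (h - 5)*(h + 7)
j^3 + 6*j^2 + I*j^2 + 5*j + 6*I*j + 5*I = (j + 1)*(j + 5)*(j + I)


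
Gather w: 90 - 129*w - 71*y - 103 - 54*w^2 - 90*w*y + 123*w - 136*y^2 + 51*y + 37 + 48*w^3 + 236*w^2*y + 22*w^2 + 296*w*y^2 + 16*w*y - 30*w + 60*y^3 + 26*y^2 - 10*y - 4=48*w^3 + w^2*(236*y - 32) + w*(296*y^2 - 74*y - 36) + 60*y^3 - 110*y^2 - 30*y + 20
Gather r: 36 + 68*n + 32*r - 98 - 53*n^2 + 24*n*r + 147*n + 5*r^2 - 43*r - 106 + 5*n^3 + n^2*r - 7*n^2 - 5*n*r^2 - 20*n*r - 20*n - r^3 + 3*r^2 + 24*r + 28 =5*n^3 - 60*n^2 + 195*n - r^3 + r^2*(8 - 5*n) + r*(n^2 + 4*n + 13) - 140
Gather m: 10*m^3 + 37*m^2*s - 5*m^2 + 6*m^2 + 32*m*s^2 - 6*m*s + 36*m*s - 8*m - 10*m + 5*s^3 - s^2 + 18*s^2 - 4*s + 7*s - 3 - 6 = 10*m^3 + m^2*(37*s + 1) + m*(32*s^2 + 30*s - 18) + 5*s^3 + 17*s^2 + 3*s - 9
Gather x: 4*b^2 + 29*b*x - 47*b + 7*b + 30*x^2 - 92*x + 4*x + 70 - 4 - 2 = 4*b^2 - 40*b + 30*x^2 + x*(29*b - 88) + 64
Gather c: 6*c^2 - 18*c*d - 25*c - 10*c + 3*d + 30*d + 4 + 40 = 6*c^2 + c*(-18*d - 35) + 33*d + 44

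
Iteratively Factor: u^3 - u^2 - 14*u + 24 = (u - 3)*(u^2 + 2*u - 8) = (u - 3)*(u - 2)*(u + 4)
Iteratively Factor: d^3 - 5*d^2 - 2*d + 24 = (d - 4)*(d^2 - d - 6) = (d - 4)*(d + 2)*(d - 3)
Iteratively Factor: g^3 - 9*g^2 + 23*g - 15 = (g - 1)*(g^2 - 8*g + 15) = (g - 5)*(g - 1)*(g - 3)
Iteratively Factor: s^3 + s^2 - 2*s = (s + 2)*(s^2 - s) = s*(s + 2)*(s - 1)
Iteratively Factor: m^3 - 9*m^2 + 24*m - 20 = (m - 2)*(m^2 - 7*m + 10) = (m - 2)^2*(m - 5)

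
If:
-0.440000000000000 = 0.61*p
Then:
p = -0.72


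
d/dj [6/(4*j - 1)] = -24/(4*j - 1)^2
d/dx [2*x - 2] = 2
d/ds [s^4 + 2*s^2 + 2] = 4*s*(s^2 + 1)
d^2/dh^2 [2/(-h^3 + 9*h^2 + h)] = 4*(3*h*(h - 3)*(-h^2 + 9*h + 1) + (-3*h^2 + 18*h + 1)^2)/(h^3*(-h^2 + 9*h + 1)^3)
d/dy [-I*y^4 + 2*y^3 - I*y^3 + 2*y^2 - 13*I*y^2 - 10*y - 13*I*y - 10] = -4*I*y^3 + y^2*(6 - 3*I) + y*(4 - 26*I) - 10 - 13*I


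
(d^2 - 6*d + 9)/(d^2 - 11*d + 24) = (d - 3)/(d - 8)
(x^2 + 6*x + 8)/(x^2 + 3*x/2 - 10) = 2*(x + 2)/(2*x - 5)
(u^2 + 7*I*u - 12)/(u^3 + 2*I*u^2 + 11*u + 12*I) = (u + 3*I)/(u^2 - 2*I*u + 3)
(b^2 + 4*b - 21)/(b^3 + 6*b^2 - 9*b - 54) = (b + 7)/(b^2 + 9*b + 18)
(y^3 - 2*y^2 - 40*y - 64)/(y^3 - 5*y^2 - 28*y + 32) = (y + 2)/(y - 1)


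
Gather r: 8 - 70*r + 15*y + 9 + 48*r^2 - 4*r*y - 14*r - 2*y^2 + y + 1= 48*r^2 + r*(-4*y - 84) - 2*y^2 + 16*y + 18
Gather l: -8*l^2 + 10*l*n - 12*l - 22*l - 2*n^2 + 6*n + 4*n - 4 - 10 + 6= -8*l^2 + l*(10*n - 34) - 2*n^2 + 10*n - 8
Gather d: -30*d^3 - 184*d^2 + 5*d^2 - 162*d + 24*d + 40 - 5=-30*d^3 - 179*d^2 - 138*d + 35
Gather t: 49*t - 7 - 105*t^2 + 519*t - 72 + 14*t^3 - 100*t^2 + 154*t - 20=14*t^3 - 205*t^2 + 722*t - 99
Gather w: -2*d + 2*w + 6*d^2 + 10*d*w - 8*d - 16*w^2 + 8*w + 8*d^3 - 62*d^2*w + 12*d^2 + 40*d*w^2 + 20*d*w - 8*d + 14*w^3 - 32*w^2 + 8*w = 8*d^3 + 18*d^2 - 18*d + 14*w^3 + w^2*(40*d - 48) + w*(-62*d^2 + 30*d + 18)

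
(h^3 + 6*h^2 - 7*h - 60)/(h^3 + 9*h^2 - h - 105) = (h + 4)/(h + 7)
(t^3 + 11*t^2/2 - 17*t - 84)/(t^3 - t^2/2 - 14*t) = (t + 6)/t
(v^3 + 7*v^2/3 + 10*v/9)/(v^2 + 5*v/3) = v + 2/3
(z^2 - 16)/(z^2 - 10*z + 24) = (z + 4)/(z - 6)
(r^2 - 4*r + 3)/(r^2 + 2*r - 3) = (r - 3)/(r + 3)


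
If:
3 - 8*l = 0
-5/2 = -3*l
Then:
No Solution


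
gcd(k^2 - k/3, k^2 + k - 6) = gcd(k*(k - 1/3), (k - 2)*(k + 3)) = 1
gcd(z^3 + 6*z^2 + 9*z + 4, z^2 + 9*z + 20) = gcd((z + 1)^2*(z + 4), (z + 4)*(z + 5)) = z + 4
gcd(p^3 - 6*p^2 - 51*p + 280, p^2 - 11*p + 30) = p - 5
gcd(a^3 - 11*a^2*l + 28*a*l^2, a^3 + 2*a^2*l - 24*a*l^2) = a^2 - 4*a*l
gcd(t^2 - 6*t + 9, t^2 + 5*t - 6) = 1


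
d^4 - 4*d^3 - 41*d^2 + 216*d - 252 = (d - 6)*(d - 3)*(d - 2)*(d + 7)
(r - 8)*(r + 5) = r^2 - 3*r - 40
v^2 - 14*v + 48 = (v - 8)*(v - 6)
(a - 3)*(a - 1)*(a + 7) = a^3 + 3*a^2 - 25*a + 21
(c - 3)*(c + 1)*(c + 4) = c^3 + 2*c^2 - 11*c - 12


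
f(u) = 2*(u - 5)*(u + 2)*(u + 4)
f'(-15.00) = 1246.00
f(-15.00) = -5720.00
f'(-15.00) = 1246.00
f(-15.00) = -5720.00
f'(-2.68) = -11.63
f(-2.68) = 13.79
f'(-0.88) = -42.87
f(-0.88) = -41.09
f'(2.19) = -6.46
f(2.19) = -145.76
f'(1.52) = -24.06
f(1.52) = -135.24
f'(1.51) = -24.28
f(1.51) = -134.99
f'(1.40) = -26.64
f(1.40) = -132.19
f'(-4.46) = 57.51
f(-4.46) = -21.41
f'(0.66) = -38.75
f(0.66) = -107.59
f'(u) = 2*(u - 5)*(u + 2) + 2*(u - 5)*(u + 4) + 2*(u + 2)*(u + 4)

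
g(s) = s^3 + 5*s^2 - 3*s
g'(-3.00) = -6.00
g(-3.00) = 27.00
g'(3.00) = 54.00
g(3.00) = 63.00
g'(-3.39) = -2.42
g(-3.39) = 28.67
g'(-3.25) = -3.81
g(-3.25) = 28.23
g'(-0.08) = -3.78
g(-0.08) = 0.27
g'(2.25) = 34.69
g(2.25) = 29.95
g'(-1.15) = -10.53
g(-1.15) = 8.54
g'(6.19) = 173.85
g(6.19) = 410.19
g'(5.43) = 139.75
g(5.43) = 291.24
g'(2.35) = 37.07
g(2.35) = 33.54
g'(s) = 3*s^2 + 10*s - 3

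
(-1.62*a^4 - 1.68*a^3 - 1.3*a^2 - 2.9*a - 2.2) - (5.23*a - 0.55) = -1.62*a^4 - 1.68*a^3 - 1.3*a^2 - 8.13*a - 1.65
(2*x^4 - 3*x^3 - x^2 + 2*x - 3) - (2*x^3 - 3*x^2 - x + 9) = 2*x^4 - 5*x^3 + 2*x^2 + 3*x - 12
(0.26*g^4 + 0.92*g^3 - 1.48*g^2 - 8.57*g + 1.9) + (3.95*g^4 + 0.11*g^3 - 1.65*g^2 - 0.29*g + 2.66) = 4.21*g^4 + 1.03*g^3 - 3.13*g^2 - 8.86*g + 4.56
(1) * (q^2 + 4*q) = q^2 + 4*q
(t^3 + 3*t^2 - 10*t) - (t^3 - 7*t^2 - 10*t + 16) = 10*t^2 - 16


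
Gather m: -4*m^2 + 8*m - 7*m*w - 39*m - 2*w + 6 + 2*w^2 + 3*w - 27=-4*m^2 + m*(-7*w - 31) + 2*w^2 + w - 21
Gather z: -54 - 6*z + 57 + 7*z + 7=z + 10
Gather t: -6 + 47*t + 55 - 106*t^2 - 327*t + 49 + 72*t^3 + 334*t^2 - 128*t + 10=72*t^3 + 228*t^2 - 408*t + 108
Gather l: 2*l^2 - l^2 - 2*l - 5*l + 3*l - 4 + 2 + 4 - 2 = l^2 - 4*l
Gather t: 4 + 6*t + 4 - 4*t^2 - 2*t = -4*t^2 + 4*t + 8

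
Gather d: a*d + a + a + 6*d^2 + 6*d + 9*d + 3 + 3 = 2*a + 6*d^2 + d*(a + 15) + 6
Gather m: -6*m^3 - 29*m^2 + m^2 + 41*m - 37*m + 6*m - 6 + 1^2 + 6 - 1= -6*m^3 - 28*m^2 + 10*m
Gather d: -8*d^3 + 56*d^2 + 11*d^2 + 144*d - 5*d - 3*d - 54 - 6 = -8*d^3 + 67*d^2 + 136*d - 60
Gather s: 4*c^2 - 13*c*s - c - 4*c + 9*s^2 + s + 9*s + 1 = 4*c^2 - 5*c + 9*s^2 + s*(10 - 13*c) + 1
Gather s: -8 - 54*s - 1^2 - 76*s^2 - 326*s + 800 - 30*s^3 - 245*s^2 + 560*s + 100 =-30*s^3 - 321*s^2 + 180*s + 891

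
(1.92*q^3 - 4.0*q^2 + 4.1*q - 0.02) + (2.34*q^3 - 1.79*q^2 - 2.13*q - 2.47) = 4.26*q^3 - 5.79*q^2 + 1.97*q - 2.49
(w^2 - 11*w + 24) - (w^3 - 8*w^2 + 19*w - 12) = -w^3 + 9*w^2 - 30*w + 36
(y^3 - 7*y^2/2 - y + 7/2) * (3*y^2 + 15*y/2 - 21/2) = 3*y^5 - 3*y^4 - 159*y^3/4 + 159*y^2/4 + 147*y/4 - 147/4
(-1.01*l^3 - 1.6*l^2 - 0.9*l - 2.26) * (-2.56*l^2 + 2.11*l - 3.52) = 2.5856*l^5 + 1.9649*l^4 + 2.4832*l^3 + 9.5186*l^2 - 1.6006*l + 7.9552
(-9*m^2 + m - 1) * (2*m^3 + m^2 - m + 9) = -18*m^5 - 7*m^4 + 8*m^3 - 83*m^2 + 10*m - 9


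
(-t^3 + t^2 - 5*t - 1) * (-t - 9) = t^4 + 8*t^3 - 4*t^2 + 46*t + 9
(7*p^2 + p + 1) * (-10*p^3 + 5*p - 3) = -70*p^5 - 10*p^4 + 25*p^3 - 16*p^2 + 2*p - 3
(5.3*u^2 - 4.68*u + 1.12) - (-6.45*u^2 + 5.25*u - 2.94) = 11.75*u^2 - 9.93*u + 4.06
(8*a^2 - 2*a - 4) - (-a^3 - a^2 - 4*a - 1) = a^3 + 9*a^2 + 2*a - 3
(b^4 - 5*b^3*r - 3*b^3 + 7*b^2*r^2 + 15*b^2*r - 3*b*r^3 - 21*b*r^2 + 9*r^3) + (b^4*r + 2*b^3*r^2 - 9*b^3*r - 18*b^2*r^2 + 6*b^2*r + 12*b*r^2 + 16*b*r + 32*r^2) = b^4*r + b^4 + 2*b^3*r^2 - 14*b^3*r - 3*b^3 - 11*b^2*r^2 + 21*b^2*r - 3*b*r^3 - 9*b*r^2 + 16*b*r + 9*r^3 + 32*r^2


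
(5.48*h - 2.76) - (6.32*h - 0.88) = -0.84*h - 1.88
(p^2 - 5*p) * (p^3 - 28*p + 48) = p^5 - 5*p^4 - 28*p^3 + 188*p^2 - 240*p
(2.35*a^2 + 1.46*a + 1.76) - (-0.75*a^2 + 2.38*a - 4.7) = 3.1*a^2 - 0.92*a + 6.46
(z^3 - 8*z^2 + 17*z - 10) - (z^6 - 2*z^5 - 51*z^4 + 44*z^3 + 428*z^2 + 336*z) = -z^6 + 2*z^5 + 51*z^4 - 43*z^3 - 436*z^2 - 319*z - 10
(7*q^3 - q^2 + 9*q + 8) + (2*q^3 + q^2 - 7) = 9*q^3 + 9*q + 1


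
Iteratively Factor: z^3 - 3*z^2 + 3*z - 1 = (z - 1)*(z^2 - 2*z + 1) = (z - 1)^2*(z - 1)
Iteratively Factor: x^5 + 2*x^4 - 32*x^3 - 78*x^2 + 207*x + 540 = (x + 3)*(x^4 - x^3 - 29*x^2 + 9*x + 180) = (x + 3)^2*(x^3 - 4*x^2 - 17*x + 60) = (x - 5)*(x + 3)^2*(x^2 + x - 12) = (x - 5)*(x - 3)*(x + 3)^2*(x + 4)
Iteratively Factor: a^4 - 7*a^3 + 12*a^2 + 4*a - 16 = (a + 1)*(a^3 - 8*a^2 + 20*a - 16) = (a - 4)*(a + 1)*(a^2 - 4*a + 4) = (a - 4)*(a - 2)*(a + 1)*(a - 2)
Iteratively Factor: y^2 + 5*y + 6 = (y + 3)*(y + 2)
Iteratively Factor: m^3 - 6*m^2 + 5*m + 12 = (m - 3)*(m^2 - 3*m - 4) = (m - 3)*(m + 1)*(m - 4)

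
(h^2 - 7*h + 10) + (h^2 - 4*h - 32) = 2*h^2 - 11*h - 22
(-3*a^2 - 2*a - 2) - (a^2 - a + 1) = -4*a^2 - a - 3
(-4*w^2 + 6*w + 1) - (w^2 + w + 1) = -5*w^2 + 5*w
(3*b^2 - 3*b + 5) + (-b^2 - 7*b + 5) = 2*b^2 - 10*b + 10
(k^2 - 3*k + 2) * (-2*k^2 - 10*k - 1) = -2*k^4 - 4*k^3 + 25*k^2 - 17*k - 2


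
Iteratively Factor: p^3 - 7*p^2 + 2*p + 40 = (p - 5)*(p^2 - 2*p - 8) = (p - 5)*(p - 4)*(p + 2)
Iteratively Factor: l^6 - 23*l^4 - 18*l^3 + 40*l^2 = (l)*(l^5 - 23*l^3 - 18*l^2 + 40*l) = l^2*(l^4 - 23*l^2 - 18*l + 40) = l^2*(l + 4)*(l^3 - 4*l^2 - 7*l + 10) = l^2*(l + 2)*(l + 4)*(l^2 - 6*l + 5) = l^2*(l - 5)*(l + 2)*(l + 4)*(l - 1)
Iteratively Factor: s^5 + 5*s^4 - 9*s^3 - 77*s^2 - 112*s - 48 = (s + 4)*(s^4 + s^3 - 13*s^2 - 25*s - 12) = (s + 3)*(s + 4)*(s^3 - 2*s^2 - 7*s - 4) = (s + 1)*(s + 3)*(s + 4)*(s^2 - 3*s - 4) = (s - 4)*(s + 1)*(s + 3)*(s + 4)*(s + 1)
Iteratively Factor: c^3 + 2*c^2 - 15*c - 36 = (c + 3)*(c^2 - c - 12) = (c + 3)^2*(c - 4)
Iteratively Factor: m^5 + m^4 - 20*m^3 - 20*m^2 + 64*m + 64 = (m + 2)*(m^4 - m^3 - 18*m^2 + 16*m + 32) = (m - 2)*(m + 2)*(m^3 + m^2 - 16*m - 16) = (m - 2)*(m + 1)*(m + 2)*(m^2 - 16) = (m - 2)*(m + 1)*(m + 2)*(m + 4)*(m - 4)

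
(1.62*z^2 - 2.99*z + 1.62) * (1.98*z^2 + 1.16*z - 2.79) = 3.2076*z^4 - 4.041*z^3 - 4.7806*z^2 + 10.2213*z - 4.5198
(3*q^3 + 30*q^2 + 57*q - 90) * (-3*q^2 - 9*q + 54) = -9*q^5 - 117*q^4 - 279*q^3 + 1377*q^2 + 3888*q - 4860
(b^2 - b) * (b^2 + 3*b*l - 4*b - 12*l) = b^4 + 3*b^3*l - 5*b^3 - 15*b^2*l + 4*b^2 + 12*b*l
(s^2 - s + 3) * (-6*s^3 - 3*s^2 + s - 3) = -6*s^5 + 3*s^4 - 14*s^3 - 13*s^2 + 6*s - 9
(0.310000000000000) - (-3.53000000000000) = 3.84000000000000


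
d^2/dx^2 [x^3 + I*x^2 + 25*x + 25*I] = 6*x + 2*I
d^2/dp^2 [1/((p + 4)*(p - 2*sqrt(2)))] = 2*((p + 4)^2 + (p + 4)*(p - 2*sqrt(2)) + (p - 2*sqrt(2))^2)/((p + 4)^3*(p - 2*sqrt(2))^3)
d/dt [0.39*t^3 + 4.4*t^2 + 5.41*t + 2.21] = 1.17*t^2 + 8.8*t + 5.41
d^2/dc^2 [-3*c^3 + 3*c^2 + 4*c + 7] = 6 - 18*c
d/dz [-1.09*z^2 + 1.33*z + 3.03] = 1.33 - 2.18*z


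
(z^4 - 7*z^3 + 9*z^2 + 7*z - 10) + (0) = z^4 - 7*z^3 + 9*z^2 + 7*z - 10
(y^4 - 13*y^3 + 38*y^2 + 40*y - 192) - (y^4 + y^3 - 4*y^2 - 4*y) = -14*y^3 + 42*y^2 + 44*y - 192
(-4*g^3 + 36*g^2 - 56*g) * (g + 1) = -4*g^4 + 32*g^3 - 20*g^2 - 56*g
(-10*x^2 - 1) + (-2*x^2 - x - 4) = -12*x^2 - x - 5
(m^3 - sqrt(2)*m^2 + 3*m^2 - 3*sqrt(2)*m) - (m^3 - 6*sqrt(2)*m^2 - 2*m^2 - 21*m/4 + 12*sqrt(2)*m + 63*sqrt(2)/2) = 5*m^2 + 5*sqrt(2)*m^2 - 15*sqrt(2)*m + 21*m/4 - 63*sqrt(2)/2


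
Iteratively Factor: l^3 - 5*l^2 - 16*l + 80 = (l - 5)*(l^2 - 16) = (l - 5)*(l + 4)*(l - 4)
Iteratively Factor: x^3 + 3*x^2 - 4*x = (x + 4)*(x^2 - x) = (x - 1)*(x + 4)*(x)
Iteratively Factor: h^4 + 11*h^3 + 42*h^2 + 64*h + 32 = (h + 4)*(h^3 + 7*h^2 + 14*h + 8) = (h + 2)*(h + 4)*(h^2 + 5*h + 4) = (h + 2)*(h + 4)^2*(h + 1)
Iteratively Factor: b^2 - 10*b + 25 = (b - 5)*(b - 5)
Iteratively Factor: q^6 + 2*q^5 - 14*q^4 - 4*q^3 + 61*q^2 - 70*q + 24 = (q + 4)*(q^5 - 2*q^4 - 6*q^3 + 20*q^2 - 19*q + 6) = (q + 3)*(q + 4)*(q^4 - 5*q^3 + 9*q^2 - 7*q + 2) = (q - 1)*(q + 3)*(q + 4)*(q^3 - 4*q^2 + 5*q - 2) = (q - 1)^2*(q + 3)*(q + 4)*(q^2 - 3*q + 2) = (q - 1)^3*(q + 3)*(q + 4)*(q - 2)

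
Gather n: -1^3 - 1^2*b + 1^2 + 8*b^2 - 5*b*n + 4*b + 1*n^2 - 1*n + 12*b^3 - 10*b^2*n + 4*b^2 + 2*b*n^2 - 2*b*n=12*b^3 + 12*b^2 + 3*b + n^2*(2*b + 1) + n*(-10*b^2 - 7*b - 1)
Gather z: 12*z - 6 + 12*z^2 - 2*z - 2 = 12*z^2 + 10*z - 8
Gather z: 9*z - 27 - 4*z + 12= 5*z - 15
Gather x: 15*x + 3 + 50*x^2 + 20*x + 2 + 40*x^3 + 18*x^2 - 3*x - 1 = 40*x^3 + 68*x^2 + 32*x + 4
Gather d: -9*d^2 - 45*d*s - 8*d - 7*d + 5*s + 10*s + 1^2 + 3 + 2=-9*d^2 + d*(-45*s - 15) + 15*s + 6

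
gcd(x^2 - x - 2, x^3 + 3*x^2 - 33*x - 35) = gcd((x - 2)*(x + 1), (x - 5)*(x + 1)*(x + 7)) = x + 1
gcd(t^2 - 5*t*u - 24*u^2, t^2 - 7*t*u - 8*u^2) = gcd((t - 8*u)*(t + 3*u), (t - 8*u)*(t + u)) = t - 8*u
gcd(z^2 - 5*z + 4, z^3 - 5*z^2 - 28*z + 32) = z - 1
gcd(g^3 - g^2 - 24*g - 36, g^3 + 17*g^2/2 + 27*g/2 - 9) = g + 3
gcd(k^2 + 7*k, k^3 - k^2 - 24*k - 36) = 1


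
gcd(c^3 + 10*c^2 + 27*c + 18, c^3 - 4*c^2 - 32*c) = 1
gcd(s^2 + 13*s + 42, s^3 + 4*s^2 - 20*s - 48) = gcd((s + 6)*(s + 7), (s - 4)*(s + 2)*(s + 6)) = s + 6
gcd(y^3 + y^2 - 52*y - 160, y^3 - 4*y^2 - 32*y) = y^2 - 4*y - 32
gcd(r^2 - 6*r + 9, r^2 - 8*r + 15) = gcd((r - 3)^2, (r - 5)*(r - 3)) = r - 3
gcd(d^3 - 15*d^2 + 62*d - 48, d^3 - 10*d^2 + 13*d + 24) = d - 8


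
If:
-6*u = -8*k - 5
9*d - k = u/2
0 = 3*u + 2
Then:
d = -35/216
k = -9/8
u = -2/3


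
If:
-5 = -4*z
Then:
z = 5/4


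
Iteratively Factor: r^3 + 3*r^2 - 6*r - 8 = (r - 2)*(r^2 + 5*r + 4) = (r - 2)*(r + 4)*(r + 1)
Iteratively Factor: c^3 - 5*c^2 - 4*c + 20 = (c + 2)*(c^2 - 7*c + 10) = (c - 2)*(c + 2)*(c - 5)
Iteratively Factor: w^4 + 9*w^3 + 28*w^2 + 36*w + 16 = (w + 4)*(w^3 + 5*w^2 + 8*w + 4) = (w + 2)*(w + 4)*(w^2 + 3*w + 2) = (w + 1)*(w + 2)*(w + 4)*(w + 2)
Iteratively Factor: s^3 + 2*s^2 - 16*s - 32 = (s - 4)*(s^2 + 6*s + 8) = (s - 4)*(s + 2)*(s + 4)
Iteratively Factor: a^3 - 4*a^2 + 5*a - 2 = (a - 1)*(a^2 - 3*a + 2) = (a - 2)*(a - 1)*(a - 1)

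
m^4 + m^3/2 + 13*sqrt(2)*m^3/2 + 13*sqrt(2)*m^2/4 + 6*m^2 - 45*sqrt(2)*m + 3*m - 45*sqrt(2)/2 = (m + 1/2)*(m - 3*sqrt(2)/2)*(m + 3*sqrt(2))*(m + 5*sqrt(2))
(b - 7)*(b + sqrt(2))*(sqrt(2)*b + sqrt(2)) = sqrt(2)*b^3 - 6*sqrt(2)*b^2 + 2*b^2 - 12*b - 7*sqrt(2)*b - 14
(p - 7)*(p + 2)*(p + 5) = p^3 - 39*p - 70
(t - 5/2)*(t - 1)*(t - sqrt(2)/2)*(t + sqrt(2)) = t^4 - 7*t^3/2 + sqrt(2)*t^3/2 - 7*sqrt(2)*t^2/4 + 3*t^2/2 + 5*sqrt(2)*t/4 + 7*t/2 - 5/2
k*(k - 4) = k^2 - 4*k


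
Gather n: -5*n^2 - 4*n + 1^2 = -5*n^2 - 4*n + 1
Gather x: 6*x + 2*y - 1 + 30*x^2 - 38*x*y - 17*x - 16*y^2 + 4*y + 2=30*x^2 + x*(-38*y - 11) - 16*y^2 + 6*y + 1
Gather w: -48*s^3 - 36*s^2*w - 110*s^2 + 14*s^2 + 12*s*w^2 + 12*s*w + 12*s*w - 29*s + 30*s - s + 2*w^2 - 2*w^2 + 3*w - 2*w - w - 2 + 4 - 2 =-48*s^3 - 96*s^2 + 12*s*w^2 + w*(-36*s^2 + 24*s)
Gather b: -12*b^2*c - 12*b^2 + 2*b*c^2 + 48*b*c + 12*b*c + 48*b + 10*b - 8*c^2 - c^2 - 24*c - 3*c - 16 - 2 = b^2*(-12*c - 12) + b*(2*c^2 + 60*c + 58) - 9*c^2 - 27*c - 18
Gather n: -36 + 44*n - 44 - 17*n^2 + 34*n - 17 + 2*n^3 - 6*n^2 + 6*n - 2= 2*n^3 - 23*n^2 + 84*n - 99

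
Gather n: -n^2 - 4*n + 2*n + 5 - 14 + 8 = -n^2 - 2*n - 1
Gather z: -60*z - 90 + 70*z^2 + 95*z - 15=70*z^2 + 35*z - 105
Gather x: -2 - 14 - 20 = -36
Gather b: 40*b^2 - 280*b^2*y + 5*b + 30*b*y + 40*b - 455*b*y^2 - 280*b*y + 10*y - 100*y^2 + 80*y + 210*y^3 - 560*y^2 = b^2*(40 - 280*y) + b*(-455*y^2 - 250*y + 45) + 210*y^3 - 660*y^2 + 90*y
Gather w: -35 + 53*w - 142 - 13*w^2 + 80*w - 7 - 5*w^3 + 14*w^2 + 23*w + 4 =-5*w^3 + w^2 + 156*w - 180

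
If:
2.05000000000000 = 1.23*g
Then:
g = 1.67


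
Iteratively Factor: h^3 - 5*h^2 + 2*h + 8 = (h + 1)*(h^2 - 6*h + 8) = (h - 4)*(h + 1)*(h - 2)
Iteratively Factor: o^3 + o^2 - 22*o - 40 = (o - 5)*(o^2 + 6*o + 8) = (o - 5)*(o + 4)*(o + 2)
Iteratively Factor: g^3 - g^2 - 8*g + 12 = (g + 3)*(g^2 - 4*g + 4) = (g - 2)*(g + 3)*(g - 2)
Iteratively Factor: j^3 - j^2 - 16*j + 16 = (j - 4)*(j^2 + 3*j - 4) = (j - 4)*(j + 4)*(j - 1)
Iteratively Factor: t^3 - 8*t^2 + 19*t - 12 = (t - 4)*(t^2 - 4*t + 3) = (t - 4)*(t - 3)*(t - 1)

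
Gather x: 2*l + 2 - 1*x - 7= 2*l - x - 5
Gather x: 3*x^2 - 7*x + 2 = 3*x^2 - 7*x + 2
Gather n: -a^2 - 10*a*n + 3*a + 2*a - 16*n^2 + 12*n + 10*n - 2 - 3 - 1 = -a^2 + 5*a - 16*n^2 + n*(22 - 10*a) - 6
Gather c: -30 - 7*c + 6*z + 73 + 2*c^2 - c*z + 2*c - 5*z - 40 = 2*c^2 + c*(-z - 5) + z + 3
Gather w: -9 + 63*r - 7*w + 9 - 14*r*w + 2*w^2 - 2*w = 63*r + 2*w^2 + w*(-14*r - 9)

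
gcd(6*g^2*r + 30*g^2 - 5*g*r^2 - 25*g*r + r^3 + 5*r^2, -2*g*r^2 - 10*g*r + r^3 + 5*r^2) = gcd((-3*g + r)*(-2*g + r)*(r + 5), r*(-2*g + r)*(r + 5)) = -2*g*r - 10*g + r^2 + 5*r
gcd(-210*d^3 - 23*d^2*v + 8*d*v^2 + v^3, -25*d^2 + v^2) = -5*d + v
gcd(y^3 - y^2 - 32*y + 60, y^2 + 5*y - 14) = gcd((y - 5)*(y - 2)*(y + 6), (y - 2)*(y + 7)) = y - 2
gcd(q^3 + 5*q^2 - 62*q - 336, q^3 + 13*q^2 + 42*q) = q^2 + 13*q + 42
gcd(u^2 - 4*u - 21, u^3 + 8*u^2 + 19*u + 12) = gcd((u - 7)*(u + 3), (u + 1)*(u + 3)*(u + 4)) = u + 3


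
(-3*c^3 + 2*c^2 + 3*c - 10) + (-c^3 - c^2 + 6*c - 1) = -4*c^3 + c^2 + 9*c - 11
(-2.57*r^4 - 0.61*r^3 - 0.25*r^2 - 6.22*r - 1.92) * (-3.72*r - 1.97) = 9.5604*r^5 + 7.3321*r^4 + 2.1317*r^3 + 23.6309*r^2 + 19.3958*r + 3.7824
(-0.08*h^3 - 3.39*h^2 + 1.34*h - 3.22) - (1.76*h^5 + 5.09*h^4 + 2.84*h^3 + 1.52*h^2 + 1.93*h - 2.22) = -1.76*h^5 - 5.09*h^4 - 2.92*h^3 - 4.91*h^2 - 0.59*h - 1.0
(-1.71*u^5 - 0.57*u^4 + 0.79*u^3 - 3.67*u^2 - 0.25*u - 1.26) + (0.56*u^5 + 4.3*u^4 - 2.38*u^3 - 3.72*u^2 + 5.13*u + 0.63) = -1.15*u^5 + 3.73*u^4 - 1.59*u^3 - 7.39*u^2 + 4.88*u - 0.63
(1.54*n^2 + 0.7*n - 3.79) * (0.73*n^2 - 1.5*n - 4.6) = 1.1242*n^4 - 1.799*n^3 - 10.9007*n^2 + 2.465*n + 17.434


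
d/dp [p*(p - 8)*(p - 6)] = 3*p^2 - 28*p + 48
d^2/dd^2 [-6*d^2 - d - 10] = -12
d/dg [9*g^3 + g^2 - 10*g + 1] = 27*g^2 + 2*g - 10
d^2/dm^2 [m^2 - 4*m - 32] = 2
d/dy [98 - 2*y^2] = -4*y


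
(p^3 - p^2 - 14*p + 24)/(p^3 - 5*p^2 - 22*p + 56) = (p - 3)/(p - 7)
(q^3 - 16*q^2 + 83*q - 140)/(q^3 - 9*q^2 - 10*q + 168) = (q^2 - 9*q + 20)/(q^2 - 2*q - 24)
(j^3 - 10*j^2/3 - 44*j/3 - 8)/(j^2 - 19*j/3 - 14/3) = (j^2 - 4*j - 12)/(j - 7)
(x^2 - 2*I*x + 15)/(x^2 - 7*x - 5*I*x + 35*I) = (x + 3*I)/(x - 7)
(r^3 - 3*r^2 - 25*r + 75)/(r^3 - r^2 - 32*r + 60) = (r^2 + 2*r - 15)/(r^2 + 4*r - 12)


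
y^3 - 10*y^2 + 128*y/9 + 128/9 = (y - 8)*(y - 8/3)*(y + 2/3)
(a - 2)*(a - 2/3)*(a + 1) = a^3 - 5*a^2/3 - 4*a/3 + 4/3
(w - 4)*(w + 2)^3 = w^4 + 2*w^3 - 12*w^2 - 40*w - 32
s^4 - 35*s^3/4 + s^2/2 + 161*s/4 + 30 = (s - 8)*(s - 3)*(s + 1)*(s + 5/4)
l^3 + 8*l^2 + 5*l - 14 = (l - 1)*(l + 2)*(l + 7)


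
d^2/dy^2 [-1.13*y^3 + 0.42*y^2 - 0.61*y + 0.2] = 0.84 - 6.78*y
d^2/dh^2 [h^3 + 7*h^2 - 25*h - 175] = 6*h + 14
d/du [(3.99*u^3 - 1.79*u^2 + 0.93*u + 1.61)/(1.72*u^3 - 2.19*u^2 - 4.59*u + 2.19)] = (-5.6593*u^4 - 39.8274*u^3 + 28.1595*u^2 - 0.788400000000001*u + 9.4266)/(2.9584*u^6 - 7.5336*u^5 - 10.9935*u^4 + 27.6378*u^3 + 11.4759*u^2 - 20.1042*u + 4.7961)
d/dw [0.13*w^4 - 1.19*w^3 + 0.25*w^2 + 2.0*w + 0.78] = 0.52*w^3 - 3.57*w^2 + 0.5*w + 2.0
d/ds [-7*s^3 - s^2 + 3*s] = -21*s^2 - 2*s + 3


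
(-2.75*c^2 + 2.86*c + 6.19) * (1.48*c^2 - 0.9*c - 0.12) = -4.07*c^4 + 6.7078*c^3 + 6.9172*c^2 - 5.9142*c - 0.7428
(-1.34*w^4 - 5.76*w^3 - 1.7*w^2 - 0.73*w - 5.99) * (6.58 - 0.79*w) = 1.0586*w^5 - 4.2668*w^4 - 36.5578*w^3 - 10.6093*w^2 - 0.0712999999999999*w - 39.4142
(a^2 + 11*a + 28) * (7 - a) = -a^3 - 4*a^2 + 49*a + 196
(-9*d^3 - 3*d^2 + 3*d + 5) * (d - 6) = -9*d^4 + 51*d^3 + 21*d^2 - 13*d - 30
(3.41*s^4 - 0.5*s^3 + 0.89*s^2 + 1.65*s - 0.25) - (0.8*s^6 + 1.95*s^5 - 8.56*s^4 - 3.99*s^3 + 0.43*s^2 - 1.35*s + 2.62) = -0.8*s^6 - 1.95*s^5 + 11.97*s^4 + 3.49*s^3 + 0.46*s^2 + 3.0*s - 2.87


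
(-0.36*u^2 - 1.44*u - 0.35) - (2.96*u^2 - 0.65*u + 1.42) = -3.32*u^2 - 0.79*u - 1.77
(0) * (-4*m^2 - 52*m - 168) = 0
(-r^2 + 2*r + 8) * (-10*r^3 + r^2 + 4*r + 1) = 10*r^5 - 21*r^4 - 82*r^3 + 15*r^2 + 34*r + 8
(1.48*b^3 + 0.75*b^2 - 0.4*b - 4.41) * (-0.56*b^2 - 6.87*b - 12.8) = -0.8288*b^5 - 10.5876*b^4 - 23.8725*b^3 - 4.3824*b^2 + 35.4167*b + 56.448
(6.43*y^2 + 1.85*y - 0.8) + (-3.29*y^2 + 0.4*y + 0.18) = 3.14*y^2 + 2.25*y - 0.62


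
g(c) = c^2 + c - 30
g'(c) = 2*c + 1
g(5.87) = 10.33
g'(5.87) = 12.74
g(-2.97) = -24.15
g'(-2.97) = -4.94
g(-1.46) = -29.33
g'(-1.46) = -1.92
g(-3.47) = -21.43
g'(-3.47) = -5.94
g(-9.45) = 49.85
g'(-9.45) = -17.90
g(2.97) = -18.21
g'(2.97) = 6.94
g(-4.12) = -17.15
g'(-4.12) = -7.24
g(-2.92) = -24.39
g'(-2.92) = -4.84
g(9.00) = 60.00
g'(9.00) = 19.00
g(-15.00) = 180.00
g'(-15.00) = -29.00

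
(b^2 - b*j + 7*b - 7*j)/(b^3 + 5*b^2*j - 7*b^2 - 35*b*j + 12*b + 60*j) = (b^2 - b*j + 7*b - 7*j)/(b^3 + 5*b^2*j - 7*b^2 - 35*b*j + 12*b + 60*j)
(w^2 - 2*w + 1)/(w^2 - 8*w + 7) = (w - 1)/(w - 7)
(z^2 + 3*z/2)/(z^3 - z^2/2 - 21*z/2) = (2*z + 3)/(2*z^2 - z - 21)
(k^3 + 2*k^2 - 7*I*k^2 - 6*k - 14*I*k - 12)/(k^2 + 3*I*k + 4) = (k^2 + k*(2 - 6*I) - 12*I)/(k + 4*I)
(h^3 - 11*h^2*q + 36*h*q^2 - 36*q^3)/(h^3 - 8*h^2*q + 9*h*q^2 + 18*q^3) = (h - 2*q)/(h + q)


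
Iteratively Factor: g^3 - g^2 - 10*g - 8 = (g + 1)*(g^2 - 2*g - 8) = (g - 4)*(g + 1)*(g + 2)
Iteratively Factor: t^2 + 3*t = (t)*(t + 3)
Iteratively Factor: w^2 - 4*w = (w - 4)*(w)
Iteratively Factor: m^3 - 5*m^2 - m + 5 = (m - 1)*(m^2 - 4*m - 5) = (m - 5)*(m - 1)*(m + 1)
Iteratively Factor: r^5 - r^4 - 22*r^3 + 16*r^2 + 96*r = (r - 3)*(r^4 + 2*r^3 - 16*r^2 - 32*r) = (r - 3)*(r + 4)*(r^3 - 2*r^2 - 8*r) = (r - 3)*(r + 2)*(r + 4)*(r^2 - 4*r) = r*(r - 3)*(r + 2)*(r + 4)*(r - 4)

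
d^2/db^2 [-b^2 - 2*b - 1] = -2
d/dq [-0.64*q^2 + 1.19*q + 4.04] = 1.19 - 1.28*q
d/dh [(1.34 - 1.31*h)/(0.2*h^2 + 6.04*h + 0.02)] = (0.262*h^2 - 0.536*h - 8.1198)/(0.04*h^4 + 2.416*h^3 + 36.4896*h^2 + 0.2416*h + 0.0004)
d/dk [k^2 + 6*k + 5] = 2*k + 6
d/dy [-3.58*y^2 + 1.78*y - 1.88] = 1.78 - 7.16*y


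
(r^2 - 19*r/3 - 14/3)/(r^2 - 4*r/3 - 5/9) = 3*(-3*r^2 + 19*r + 14)/(-9*r^2 + 12*r + 5)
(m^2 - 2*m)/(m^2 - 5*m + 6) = m/(m - 3)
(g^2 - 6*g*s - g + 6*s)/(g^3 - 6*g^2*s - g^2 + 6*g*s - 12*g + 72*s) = (g - 1)/(g^2 - g - 12)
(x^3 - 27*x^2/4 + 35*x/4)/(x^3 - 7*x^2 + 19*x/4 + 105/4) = x*(4*x - 7)/(4*x^2 - 8*x - 21)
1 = 1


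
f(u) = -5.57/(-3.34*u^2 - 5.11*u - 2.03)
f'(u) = -5.57*(6.68*u + 5.11)/(-3.34*u^2 - 5.11*u - 2.03)^2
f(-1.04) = 16.97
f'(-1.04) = 95.03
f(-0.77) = 73.69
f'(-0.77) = 32.76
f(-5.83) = 0.06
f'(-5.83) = 0.03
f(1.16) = 0.45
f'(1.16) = -0.46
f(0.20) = 1.75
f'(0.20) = -3.54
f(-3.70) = 0.19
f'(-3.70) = 0.13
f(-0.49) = 16.98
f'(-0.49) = -95.08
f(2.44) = 0.16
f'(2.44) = -0.10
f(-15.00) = 0.01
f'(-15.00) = 0.00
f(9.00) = 0.02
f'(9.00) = -0.00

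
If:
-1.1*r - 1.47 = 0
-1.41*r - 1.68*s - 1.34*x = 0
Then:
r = -1.34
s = 1.12159090909091 - 0.797619047619048*x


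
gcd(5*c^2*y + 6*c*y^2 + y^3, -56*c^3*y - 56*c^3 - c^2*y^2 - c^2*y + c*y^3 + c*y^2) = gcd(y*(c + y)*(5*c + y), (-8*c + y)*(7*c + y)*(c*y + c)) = 1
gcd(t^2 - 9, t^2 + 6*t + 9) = t + 3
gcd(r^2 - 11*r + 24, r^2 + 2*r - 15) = r - 3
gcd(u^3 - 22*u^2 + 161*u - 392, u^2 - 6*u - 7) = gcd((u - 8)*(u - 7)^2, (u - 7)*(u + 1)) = u - 7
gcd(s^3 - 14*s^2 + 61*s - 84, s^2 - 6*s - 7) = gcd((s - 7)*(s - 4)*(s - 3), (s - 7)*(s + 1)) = s - 7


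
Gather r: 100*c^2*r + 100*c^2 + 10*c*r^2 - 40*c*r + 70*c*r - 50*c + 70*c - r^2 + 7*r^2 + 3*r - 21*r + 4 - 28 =100*c^2 + 20*c + r^2*(10*c + 6) + r*(100*c^2 + 30*c - 18) - 24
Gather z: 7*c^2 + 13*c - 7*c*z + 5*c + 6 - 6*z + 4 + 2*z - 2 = 7*c^2 + 18*c + z*(-7*c - 4) + 8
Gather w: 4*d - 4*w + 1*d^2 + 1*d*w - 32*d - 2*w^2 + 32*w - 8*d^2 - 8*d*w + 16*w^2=-7*d^2 - 28*d + 14*w^2 + w*(28 - 7*d)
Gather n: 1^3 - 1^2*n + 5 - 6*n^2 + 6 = -6*n^2 - n + 12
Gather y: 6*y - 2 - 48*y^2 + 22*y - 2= -48*y^2 + 28*y - 4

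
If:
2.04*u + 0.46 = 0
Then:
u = -0.23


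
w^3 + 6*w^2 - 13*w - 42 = (w - 3)*(w + 2)*(w + 7)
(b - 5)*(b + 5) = b^2 - 25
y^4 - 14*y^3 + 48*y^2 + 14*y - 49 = (y - 7)^2*(y - 1)*(y + 1)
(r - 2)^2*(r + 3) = r^3 - r^2 - 8*r + 12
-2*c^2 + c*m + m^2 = (-c + m)*(2*c + m)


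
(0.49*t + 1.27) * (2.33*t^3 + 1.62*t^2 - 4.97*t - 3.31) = 1.1417*t^4 + 3.7529*t^3 - 0.377899999999999*t^2 - 7.9338*t - 4.2037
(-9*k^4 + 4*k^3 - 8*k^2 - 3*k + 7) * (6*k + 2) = -54*k^5 + 6*k^4 - 40*k^3 - 34*k^2 + 36*k + 14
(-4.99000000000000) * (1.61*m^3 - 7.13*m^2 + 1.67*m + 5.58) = -8.0339*m^3 + 35.5787*m^2 - 8.3333*m - 27.8442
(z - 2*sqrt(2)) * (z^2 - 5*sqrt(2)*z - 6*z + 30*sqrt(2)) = z^3 - 7*sqrt(2)*z^2 - 6*z^2 + 20*z + 42*sqrt(2)*z - 120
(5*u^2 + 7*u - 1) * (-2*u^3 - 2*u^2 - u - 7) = -10*u^5 - 24*u^4 - 17*u^3 - 40*u^2 - 48*u + 7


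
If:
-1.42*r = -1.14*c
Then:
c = 1.24561403508772*r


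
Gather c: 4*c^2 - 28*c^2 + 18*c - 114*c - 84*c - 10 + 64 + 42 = -24*c^2 - 180*c + 96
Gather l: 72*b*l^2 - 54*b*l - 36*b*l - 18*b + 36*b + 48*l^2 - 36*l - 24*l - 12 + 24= 18*b + l^2*(72*b + 48) + l*(-90*b - 60) + 12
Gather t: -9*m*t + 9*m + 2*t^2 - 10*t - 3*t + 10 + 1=9*m + 2*t^2 + t*(-9*m - 13) + 11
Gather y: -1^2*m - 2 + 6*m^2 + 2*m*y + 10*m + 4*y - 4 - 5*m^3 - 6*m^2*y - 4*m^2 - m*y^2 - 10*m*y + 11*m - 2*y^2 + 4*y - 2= -5*m^3 + 2*m^2 + 20*m + y^2*(-m - 2) + y*(-6*m^2 - 8*m + 8) - 8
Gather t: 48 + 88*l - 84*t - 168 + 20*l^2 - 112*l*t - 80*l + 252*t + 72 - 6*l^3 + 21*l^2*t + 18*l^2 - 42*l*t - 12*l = -6*l^3 + 38*l^2 - 4*l + t*(21*l^2 - 154*l + 168) - 48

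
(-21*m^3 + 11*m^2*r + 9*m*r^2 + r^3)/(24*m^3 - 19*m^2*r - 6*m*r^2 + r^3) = (7*m + r)/(-8*m + r)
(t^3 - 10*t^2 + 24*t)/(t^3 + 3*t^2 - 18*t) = (t^2 - 10*t + 24)/(t^2 + 3*t - 18)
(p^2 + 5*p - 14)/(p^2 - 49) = (p - 2)/(p - 7)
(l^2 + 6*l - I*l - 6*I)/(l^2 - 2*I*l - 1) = (l + 6)/(l - I)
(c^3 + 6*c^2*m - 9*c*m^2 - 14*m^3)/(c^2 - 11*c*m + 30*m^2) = (c^3 + 6*c^2*m - 9*c*m^2 - 14*m^3)/(c^2 - 11*c*m + 30*m^2)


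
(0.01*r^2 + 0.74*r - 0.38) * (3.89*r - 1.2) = 0.0389*r^3 + 2.8666*r^2 - 2.3662*r + 0.456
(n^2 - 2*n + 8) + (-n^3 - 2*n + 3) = -n^3 + n^2 - 4*n + 11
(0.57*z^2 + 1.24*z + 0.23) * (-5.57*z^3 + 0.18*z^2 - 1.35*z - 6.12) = -3.1749*z^5 - 6.8042*z^4 - 1.8274*z^3 - 5.121*z^2 - 7.8993*z - 1.4076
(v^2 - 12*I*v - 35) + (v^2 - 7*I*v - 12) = 2*v^2 - 19*I*v - 47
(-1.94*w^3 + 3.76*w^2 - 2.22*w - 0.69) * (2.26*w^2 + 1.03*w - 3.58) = -4.3844*w^5 + 6.4994*w^4 + 5.8008*w^3 - 17.3068*w^2 + 7.2369*w + 2.4702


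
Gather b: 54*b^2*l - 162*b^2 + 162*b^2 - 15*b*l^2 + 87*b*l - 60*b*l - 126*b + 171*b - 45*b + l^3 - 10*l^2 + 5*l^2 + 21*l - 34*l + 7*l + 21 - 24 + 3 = 54*b^2*l + b*(-15*l^2 + 27*l) + l^3 - 5*l^2 - 6*l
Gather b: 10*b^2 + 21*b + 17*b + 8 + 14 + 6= 10*b^2 + 38*b + 28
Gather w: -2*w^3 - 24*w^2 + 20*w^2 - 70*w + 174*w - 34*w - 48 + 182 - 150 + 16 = -2*w^3 - 4*w^2 + 70*w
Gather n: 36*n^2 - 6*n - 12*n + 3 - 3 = 36*n^2 - 18*n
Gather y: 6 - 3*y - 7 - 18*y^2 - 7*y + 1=-18*y^2 - 10*y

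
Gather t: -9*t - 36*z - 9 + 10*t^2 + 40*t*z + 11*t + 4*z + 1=10*t^2 + t*(40*z + 2) - 32*z - 8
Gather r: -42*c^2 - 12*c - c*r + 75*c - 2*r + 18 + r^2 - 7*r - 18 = -42*c^2 + 63*c + r^2 + r*(-c - 9)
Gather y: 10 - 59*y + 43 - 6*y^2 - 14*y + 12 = -6*y^2 - 73*y + 65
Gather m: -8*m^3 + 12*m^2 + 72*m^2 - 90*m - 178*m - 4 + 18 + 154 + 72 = -8*m^3 + 84*m^2 - 268*m + 240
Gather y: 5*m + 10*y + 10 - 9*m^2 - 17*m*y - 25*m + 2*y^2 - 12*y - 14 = -9*m^2 - 20*m + 2*y^2 + y*(-17*m - 2) - 4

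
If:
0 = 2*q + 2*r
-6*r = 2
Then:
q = 1/3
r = -1/3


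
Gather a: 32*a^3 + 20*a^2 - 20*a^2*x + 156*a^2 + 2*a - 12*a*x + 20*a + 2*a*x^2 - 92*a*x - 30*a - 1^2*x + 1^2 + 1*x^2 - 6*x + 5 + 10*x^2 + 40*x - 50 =32*a^3 + a^2*(176 - 20*x) + a*(2*x^2 - 104*x - 8) + 11*x^2 + 33*x - 44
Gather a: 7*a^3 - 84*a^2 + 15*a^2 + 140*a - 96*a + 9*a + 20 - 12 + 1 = 7*a^3 - 69*a^2 + 53*a + 9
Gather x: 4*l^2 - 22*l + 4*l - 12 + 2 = 4*l^2 - 18*l - 10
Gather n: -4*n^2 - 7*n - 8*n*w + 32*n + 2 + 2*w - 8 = -4*n^2 + n*(25 - 8*w) + 2*w - 6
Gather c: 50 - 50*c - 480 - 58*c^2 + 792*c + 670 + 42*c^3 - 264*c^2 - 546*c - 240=42*c^3 - 322*c^2 + 196*c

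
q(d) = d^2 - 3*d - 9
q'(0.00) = -3.00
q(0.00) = -9.00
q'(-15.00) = -33.00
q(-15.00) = 261.00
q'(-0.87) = -4.74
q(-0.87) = -5.63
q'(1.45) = -0.10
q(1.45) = -11.25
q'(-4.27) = -11.54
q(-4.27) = 22.04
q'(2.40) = 1.80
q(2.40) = -10.44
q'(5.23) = 7.46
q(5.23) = 2.66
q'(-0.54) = -4.08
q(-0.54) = -7.09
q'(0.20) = -2.60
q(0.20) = -9.56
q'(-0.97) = -4.94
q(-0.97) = -5.15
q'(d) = 2*d - 3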